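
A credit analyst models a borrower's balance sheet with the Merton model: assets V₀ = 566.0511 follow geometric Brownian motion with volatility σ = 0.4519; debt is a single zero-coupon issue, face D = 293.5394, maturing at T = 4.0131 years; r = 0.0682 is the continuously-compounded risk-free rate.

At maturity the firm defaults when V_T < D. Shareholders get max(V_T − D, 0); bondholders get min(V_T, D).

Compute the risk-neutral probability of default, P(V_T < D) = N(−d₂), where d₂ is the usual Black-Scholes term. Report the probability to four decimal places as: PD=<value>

d₁ = [ln(V₀/D) + (r + σ²/2)T] / (σ√T)
   = [ln(566.0511/293.5394) + (0.0682 + 0.5·0.4519²)·4.0131] / (0.4519·√4.0131)
   = [0.656672 + 0.683458] / 0.905279 = 1.480351
d₂ = d₁ − σ√T = 1.480351 − 0.905279 = 0.575073
risk-neutral PD = N(−d₂) = N(-0.575073) = 0.282621

PD=0.2826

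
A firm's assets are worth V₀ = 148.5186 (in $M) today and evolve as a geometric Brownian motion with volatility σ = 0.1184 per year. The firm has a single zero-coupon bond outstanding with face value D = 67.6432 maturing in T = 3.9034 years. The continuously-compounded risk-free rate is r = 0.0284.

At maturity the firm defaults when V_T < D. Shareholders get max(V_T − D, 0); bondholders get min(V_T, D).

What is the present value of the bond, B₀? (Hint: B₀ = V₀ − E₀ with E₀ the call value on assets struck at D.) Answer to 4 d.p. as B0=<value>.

B0=60.5449

d₁ = [ln(V₀/D) + (r + σ²/2)T] / (σ√T)
   = [ln(148.5186/67.6432) + (0.0284 + 0.5·0.1184²)·3.9034] / (0.1184·√3.9034)
   = [0.786463 + 0.138217] / 0.233923 = 3.952922
d₂ = d₁ − σ√T = 3.952922 − 0.233923 = 3.718999
N(d₁) = 0.999961,  N(d₂) = 0.999900,  e^(−rT) = 0.895067
E₀ = V₀·N(d₁) − D·e^(−rT)·N(d₂)
   = 148.5186·0.999961 − 67.6432·0.895067·0.999900 = 87.973717
B₀ = V₀ − E₀ = 148.5186 − 87.973717 = 60.544883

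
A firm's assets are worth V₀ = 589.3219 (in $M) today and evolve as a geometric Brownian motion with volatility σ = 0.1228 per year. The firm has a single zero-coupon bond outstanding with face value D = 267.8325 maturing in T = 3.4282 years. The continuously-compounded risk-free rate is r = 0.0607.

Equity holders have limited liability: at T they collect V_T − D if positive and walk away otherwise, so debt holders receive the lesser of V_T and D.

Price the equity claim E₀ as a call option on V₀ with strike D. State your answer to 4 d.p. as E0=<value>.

E0=371.8065

d₁ = [ln(V₀/D) + (r + σ²/2)T] / (σ√T)
   = [ln(589.3219/267.8325) + (0.0607 + 0.5·0.1228²)·3.4282] / (0.1228·√3.4282)
   = [0.788611 + 0.233940] / 0.227369 = 4.497317
d₂ = d₁ − σ√T = 4.497317 − 0.227369 = 4.269948
N(d₁) = 0.999997,  N(d₂) = 0.999990,  e^(−rT) = 0.812133
E₀ = V₀·N(d₁) − D·e^(−rT)·N(d₂)
   = 589.3219·0.999997 − 267.8325·0.812133·0.999990 = 371.806513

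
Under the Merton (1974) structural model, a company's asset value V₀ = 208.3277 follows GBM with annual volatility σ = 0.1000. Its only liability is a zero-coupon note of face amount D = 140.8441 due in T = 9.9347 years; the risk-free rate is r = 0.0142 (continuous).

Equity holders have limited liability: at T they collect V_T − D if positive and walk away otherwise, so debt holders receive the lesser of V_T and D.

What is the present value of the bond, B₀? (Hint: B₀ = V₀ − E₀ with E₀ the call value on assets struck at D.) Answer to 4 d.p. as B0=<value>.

d₁ = [ln(V₀/D) + (r + σ²/2)T] / (σ√T)
   = [ln(208.3277/140.8441) + (0.0142 + 0.5·0.1000²)·9.9347] / (0.1000·√9.9347)
   = [0.391459 + 0.190746] / 0.315194 = 1.847134
d₂ = d₁ − σ√T = 1.847134 − 0.315194 = 1.531941
N(d₁) = 0.967636,  N(d₂) = 0.937231,  e^(−rT) = 0.868426
E₀ = V₀·N(d₁) − D·e^(−rT)·N(d₂)
   = 208.3277·0.967636 − 140.8441·0.868426·0.937231 = 86.950106
B₀ = V₀ − E₀ = 208.3277 − 86.950106 = 121.377594

B0=121.3776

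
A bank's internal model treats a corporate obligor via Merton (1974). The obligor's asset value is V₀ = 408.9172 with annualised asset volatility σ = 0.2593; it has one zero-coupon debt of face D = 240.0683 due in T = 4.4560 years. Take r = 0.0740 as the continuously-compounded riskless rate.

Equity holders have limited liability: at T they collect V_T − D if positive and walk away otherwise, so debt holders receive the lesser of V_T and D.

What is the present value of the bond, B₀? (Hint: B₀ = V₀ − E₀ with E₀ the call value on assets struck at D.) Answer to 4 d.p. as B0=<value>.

d₁ = [ln(V₀/D) + (r + σ²/2)T] / (σ√T)
   = [ln(408.9172/240.0683) + (0.0740 + 0.5·0.2593²)·4.4560] / (0.2593·√4.4560)
   = [0.532589 + 0.479547] / 0.547363 = 1.849115
d₂ = d₁ − σ√T = 1.849115 − 0.547363 = 1.301752
N(d₁) = 0.967779,  N(d₂) = 0.903499,  e^(−rT) = 0.719108
E₀ = V₀·N(d₁) − D·e^(−rT)·N(d₂)
   = 408.9172·0.967779 − 240.0683·0.719108·0.903499 = 239.766019
B₀ = V₀ − E₀ = 408.9172 − 239.766019 = 169.151181

B0=169.1512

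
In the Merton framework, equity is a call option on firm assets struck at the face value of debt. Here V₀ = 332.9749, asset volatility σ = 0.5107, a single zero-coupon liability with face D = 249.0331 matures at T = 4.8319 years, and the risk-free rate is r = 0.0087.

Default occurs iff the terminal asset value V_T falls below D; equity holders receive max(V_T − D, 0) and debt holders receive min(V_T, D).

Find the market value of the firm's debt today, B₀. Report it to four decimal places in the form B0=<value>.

B0=159.5547

d₁ = [ln(V₀/D) + (r + σ²/2)T] / (σ√T)
   = [ln(332.9749/249.0331) + (0.0087 + 0.5·0.5107²)·4.8319] / (0.5107·√4.8319)
   = [0.290481 + 0.672152] / 1.122599 = 0.857504
d₂ = d₁ − σ√T = 0.857504 − 1.122599 = -0.265095
N(d₁) = 0.804417,  N(d₂) = 0.395468,  e^(−rT) = 0.958834
E₀ = V₀·N(d₁) − D·e^(−rT)·N(d₂)
   = 332.9749·0.804417 − 249.0331·0.958834·0.395468 = 173.420227
B₀ = V₀ − E₀ = 332.9749 − 173.420227 = 159.554673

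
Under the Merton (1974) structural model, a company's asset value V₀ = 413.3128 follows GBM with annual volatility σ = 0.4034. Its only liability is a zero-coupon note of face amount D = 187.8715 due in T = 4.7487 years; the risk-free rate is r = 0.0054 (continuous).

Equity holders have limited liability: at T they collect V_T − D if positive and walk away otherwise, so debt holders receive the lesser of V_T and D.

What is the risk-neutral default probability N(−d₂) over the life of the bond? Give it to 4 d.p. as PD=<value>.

PD=0.3133

d₁ = [ln(V₀/D) + (r + σ²/2)T] / (σ√T)
   = [ln(413.3128/187.8715) + (0.0054 + 0.5·0.4034²)·4.7487] / (0.4034·√4.7487)
   = [0.788446 + 0.412025] / 0.879070 = 1.365616
d₂ = d₁ − σ√T = 1.365616 − 0.879070 = 0.486546
risk-neutral PD = N(−d₂) = N(-0.486546) = 0.313290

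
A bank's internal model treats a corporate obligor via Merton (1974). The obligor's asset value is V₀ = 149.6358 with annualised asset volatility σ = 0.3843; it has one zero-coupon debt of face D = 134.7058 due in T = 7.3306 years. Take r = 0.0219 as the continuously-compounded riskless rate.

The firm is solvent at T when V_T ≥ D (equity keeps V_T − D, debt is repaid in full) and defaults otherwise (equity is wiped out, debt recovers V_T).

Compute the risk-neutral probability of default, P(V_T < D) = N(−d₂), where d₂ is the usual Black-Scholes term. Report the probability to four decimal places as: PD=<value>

PD=0.6045

d₁ = [ln(V₀/D) + (r + σ²/2)T] / (σ√T)
   = [ln(149.6358/134.7058) + (0.0219 + 0.5·0.3843²)·7.3306] / (0.3843·√7.3306)
   = [0.105111 + 0.701855] / 1.040495 = 0.775560
d₂ = d₁ − σ√T = 0.775560 − 1.040495 = -0.264935
risk-neutral PD = N(−d₂) = N(0.264935) = 0.604470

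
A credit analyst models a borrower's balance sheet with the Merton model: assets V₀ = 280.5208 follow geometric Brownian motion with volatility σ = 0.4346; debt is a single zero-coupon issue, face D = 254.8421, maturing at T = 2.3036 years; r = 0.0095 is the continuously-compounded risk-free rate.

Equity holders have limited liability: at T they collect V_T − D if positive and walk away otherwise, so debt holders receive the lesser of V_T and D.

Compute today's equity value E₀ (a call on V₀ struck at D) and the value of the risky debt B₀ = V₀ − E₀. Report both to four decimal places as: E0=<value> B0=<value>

d₁ = [ln(V₀/D) + (r + σ²/2)T] / (σ√T)
   = [ln(280.5208/254.8421) + (0.0095 + 0.5·0.4346²)·2.3036] / (0.4346·√2.3036)
   = [0.096004 + 0.239433] / 0.659619 = 0.508531
d₂ = d₁ − σ√T = 0.508531 − 0.659619 = -0.151088
N(d₁) = 0.694459,  N(d₂) = 0.439953,  e^(−rT) = 0.978354
E₀ = V₀·N(d₁) − D·e^(−rT)·N(d₂)
   = 280.5208·0.694459 − 254.8421·0.978354·0.439953 = 85.118737
B₀ = V₀ − E₀ = 280.5208 − 85.118737 = 195.402063

E0=85.1187 B0=195.4021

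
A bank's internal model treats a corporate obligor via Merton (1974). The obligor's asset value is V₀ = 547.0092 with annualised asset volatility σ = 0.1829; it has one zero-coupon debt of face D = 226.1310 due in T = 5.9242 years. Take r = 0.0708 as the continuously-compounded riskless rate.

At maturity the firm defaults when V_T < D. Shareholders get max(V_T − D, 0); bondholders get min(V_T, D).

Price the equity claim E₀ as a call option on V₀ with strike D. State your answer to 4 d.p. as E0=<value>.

d₁ = [ln(V₀/D) + (r + σ²/2)T] / (σ√T)
   = [ln(547.0092/226.1310) + (0.0708 + 0.5·0.1829²)·5.9242] / (0.1829·√5.9242)
   = [0.883351 + 0.518523] / 0.445173 = 3.149056
d₂ = d₁ − σ√T = 3.149056 − 0.445173 = 2.703883
N(d₁) = 0.999181,  N(d₂) = 0.996573,  e^(−rT) = 0.657419
E₀ = V₀·N(d₁) − D·e^(−rT)·N(d₂)
   = 547.0092·0.999181 − 226.1310·0.657419·0.996573 = 398.407760

E0=398.4078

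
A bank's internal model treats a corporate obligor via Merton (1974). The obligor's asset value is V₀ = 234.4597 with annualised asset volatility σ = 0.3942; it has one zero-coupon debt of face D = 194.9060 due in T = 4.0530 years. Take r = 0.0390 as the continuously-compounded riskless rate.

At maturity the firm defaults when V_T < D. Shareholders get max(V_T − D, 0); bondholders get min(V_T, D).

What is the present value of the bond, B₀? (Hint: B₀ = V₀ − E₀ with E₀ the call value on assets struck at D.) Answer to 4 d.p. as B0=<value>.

d₁ = [ln(V₀/D) + (r + σ²/2)T] / (σ√T)
   = [ln(234.4597/194.9060) + (0.0390 + 0.5·0.3942²)·4.0530] / (0.3942·√4.0530)
   = [0.184766 + 0.472972] / 0.793606 = 0.828797
d₂ = d₁ − σ√T = 0.828797 − 0.793606 = 0.035191
N(d₁) = 0.796390,  N(d₂) = 0.514036,  e^(−rT) = 0.853793
E₀ = V₀·N(d₁) − D·e^(−rT)·N(d₂)
   = 234.4597·0.796390 − 194.9060·0.853793·0.514036 = 101.181026
B₀ = V₀ − E₀ = 234.4597 − 101.181026 = 133.278674

B0=133.2787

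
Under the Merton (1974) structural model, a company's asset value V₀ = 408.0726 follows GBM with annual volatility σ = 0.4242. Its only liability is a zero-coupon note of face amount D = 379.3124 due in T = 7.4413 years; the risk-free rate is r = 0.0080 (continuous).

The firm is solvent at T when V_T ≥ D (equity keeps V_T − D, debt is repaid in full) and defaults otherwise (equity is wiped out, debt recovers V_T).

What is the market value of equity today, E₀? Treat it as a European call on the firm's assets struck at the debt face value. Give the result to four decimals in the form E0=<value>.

d₁ = [ln(V₀/D) + (r + σ²/2)T] / (σ√T)
   = [ln(408.0726/379.3124) + (0.0080 + 0.5·0.4242²)·7.4413] / (0.4242·√7.4413)
   = [0.073085 + 0.729045] / 1.157164 = 0.693186
d₂ = d₁ − σ√T = 0.693186 − 1.157164 = -0.463978
N(d₁) = 0.755904,  N(d₂) = 0.321332,  e^(−rT) = 0.942207
E₀ = V₀·N(d₁) − D·e^(−rT)·N(d₂)
   = 408.0726·0.755904 − 379.3124·0.942207·0.321332 = 193.622596

E0=193.6226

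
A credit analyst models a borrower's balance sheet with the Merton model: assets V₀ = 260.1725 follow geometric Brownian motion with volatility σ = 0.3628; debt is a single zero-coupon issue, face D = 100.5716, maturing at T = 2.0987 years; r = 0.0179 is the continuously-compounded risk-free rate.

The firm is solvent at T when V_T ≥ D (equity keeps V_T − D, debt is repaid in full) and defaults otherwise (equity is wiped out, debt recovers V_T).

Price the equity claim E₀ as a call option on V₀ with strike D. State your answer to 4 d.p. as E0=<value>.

E0=164.2550

d₁ = [ln(V₀/D) + (r + σ²/2)T] / (σ√T)
   = [ln(260.1725/100.5716) + (0.0179 + 0.5·0.3628²)·2.0987] / (0.3628·√2.0987)
   = [0.950475 + 0.175686] / 0.525584 = 2.142684
d₂ = d₁ − σ√T = 2.142684 − 0.525584 = 1.617099
N(d₁) = 0.983931,  N(d₂) = 0.947072,  e^(−rT) = 0.963130
E₀ = V₀·N(d₁) − D·e^(−rT)·N(d₂)
   = 260.1725·0.983931 − 100.5716·0.963130·0.947072 = 164.255017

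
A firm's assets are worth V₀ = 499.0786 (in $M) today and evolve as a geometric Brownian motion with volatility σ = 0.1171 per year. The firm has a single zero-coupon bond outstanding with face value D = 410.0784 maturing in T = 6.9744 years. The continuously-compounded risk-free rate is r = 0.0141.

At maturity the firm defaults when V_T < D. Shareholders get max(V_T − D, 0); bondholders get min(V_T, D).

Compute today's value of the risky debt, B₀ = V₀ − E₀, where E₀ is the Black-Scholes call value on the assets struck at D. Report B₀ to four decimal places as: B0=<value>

B0=359.6379

d₁ = [ln(V₀/D) + (r + σ²/2)T] / (σ√T)
   = [ln(499.0786/410.0784) + (0.0141 + 0.5·0.1171²)·6.9744] / (0.1171·√6.9744)
   = [0.196415 + 0.146157] / 0.309250 = 1.107750
d₂ = d₁ − σ√T = 1.107750 − 0.309250 = 0.798500
N(d₁) = 0.866015,  N(d₂) = 0.787710,  e^(−rT) = 0.906342
E₀ = V₀·N(d₁) − D·e^(−rT)·N(d₂)
   = 499.0786·0.866015 − 410.0784·0.906342·0.787710 = 139.440683
B₀ = V₀ − E₀ = 499.0786 − 139.440683 = 359.637917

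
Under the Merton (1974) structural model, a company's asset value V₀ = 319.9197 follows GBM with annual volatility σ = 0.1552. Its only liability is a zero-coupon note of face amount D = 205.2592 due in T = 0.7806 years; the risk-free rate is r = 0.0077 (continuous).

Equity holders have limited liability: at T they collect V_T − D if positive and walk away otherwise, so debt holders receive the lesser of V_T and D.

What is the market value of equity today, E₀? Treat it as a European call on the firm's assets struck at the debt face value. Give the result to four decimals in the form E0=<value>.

d₁ = [ln(V₀/D) + (r + σ²/2)T] / (σ√T)
   = [ln(319.9197/205.2592) + (0.0077 + 0.5·0.1552²)·0.7806] / (0.1552·√0.7806)
   = [0.443796 + 0.015412] / 0.137122 = 3.348912
d₂ = d₁ − σ√T = 3.348912 − 0.137122 = 3.211790
N(d₁) = 0.999594,  N(d₂) = 0.999340,  e^(−rT) = 0.994007
E₀ = V₀·N(d₁) − D·e^(−rT)·N(d₂)
   = 319.9197·0.999594 − 205.2592·0.994007·0.999340 = 115.895328

E0=115.8953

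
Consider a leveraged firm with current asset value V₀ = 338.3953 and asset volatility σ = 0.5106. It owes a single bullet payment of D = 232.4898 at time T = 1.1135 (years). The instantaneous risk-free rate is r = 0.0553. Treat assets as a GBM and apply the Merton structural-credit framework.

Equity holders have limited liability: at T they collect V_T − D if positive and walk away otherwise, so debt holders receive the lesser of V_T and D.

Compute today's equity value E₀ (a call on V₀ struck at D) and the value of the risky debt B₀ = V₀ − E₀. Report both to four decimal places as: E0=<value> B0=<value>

d₁ = [ln(V₀/D) + (r + σ²/2)T] / (σ√T)
   = [ln(338.3953/232.4898) + (0.0553 + 0.5·0.5106²)·1.1135] / (0.5106·√1.1135)
   = [0.375368 + 0.206728] / 0.538798 = 1.080361
d₂ = d₁ − σ√T = 1.080361 − 0.538798 = 0.541564
N(d₁) = 0.860009,  N(d₂) = 0.705940,  e^(−rT) = 0.940281
E₀ = V₀·N(d₁) − D·e^(−rT)·N(d₂)
   = 338.3953·0.860009 − 232.4898·0.940281·0.705940 = 136.700514
B₀ = V₀ − E₀ = 338.3953 − 136.700514 = 201.694786

E0=136.7005 B0=201.6948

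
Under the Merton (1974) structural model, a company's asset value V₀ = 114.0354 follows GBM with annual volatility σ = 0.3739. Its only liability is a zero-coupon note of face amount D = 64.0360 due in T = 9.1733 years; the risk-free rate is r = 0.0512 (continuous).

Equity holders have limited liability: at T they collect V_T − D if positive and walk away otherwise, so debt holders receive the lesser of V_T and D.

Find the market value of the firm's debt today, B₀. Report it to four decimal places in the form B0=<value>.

d₁ = [ln(V₀/D) + (r + σ²/2)T] / (σ√T)
   = [ln(114.0354/64.0360) + (0.0512 + 0.5·0.3739²)·9.1733] / (0.3739·√9.1733)
   = [0.577064 + 1.110892] / 1.132448 = 1.490537
d₂ = d₁ − σ√T = 1.490537 − 1.132448 = 0.358089
N(d₁) = 0.931958,  N(d₂) = 0.639862,  e^(−rT) = 0.625207
E₀ = V₀·N(d₁) − D·e^(−rT)·N(d₂)
   = 114.0354·0.931958 − 64.0360·0.625207·0.639862 = 80.658923
B₀ = V₀ − E₀ = 114.0354 − 80.658923 = 33.376477

B0=33.3765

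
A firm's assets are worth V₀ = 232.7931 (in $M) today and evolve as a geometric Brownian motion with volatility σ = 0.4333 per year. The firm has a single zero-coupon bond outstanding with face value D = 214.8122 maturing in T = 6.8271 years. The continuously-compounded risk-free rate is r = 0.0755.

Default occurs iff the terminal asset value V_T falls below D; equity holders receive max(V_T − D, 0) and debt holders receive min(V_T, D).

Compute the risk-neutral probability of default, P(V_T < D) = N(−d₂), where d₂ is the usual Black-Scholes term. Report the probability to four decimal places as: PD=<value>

d₁ = [ln(V₀/D) + (r + σ²/2)T] / (σ√T)
   = [ln(232.7931/214.8122) + (0.0755 + 0.5·0.4333²)·6.8271] / (0.4333·√6.8271)
   = [0.080386 + 1.156336] / 1.132157 = 1.092359
d₂ = d₁ − σ√T = 1.092359 − 1.132157 = -0.039799
risk-neutral PD = N(−d₂) = N(0.039799) = 0.515873

PD=0.5159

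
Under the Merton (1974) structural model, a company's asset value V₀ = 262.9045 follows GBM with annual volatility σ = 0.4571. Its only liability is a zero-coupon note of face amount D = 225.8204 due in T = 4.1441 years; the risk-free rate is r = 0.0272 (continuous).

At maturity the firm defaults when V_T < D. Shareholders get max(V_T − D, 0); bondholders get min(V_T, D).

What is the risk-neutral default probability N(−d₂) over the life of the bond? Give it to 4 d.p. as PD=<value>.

PD=0.5717

d₁ = [ln(V₀/D) + (r + σ²/2)T] / (σ√T)
   = [ln(262.9045/225.8204) + (0.0272 + 0.5·0.4571²)·4.1441] / (0.4571·√4.1441)
   = [0.152051 + 0.545654] / 0.930521 = 0.749800
d₂ = d₁ − σ√T = 0.749800 − 0.930521 = -0.180721
risk-neutral PD = N(−d₂) = N(0.180721) = 0.571707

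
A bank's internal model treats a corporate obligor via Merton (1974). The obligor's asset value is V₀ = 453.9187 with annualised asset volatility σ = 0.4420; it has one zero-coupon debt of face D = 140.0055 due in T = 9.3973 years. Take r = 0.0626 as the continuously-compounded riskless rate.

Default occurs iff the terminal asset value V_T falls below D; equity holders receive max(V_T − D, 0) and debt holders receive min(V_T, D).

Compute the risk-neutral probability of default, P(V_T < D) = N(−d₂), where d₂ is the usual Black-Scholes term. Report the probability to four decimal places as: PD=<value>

d₁ = [ln(V₀/D) + (r + σ²/2)T] / (σ√T)
   = [ln(453.9187/140.0055) + (0.0626 + 0.5·0.4420²)·9.3973] / (0.4420·√9.3973)
   = [1.176236 + 1.506218] / 1.354952 = 1.979742
d₂ = d₁ − σ√T = 1.979742 − 1.354952 = 0.624790
risk-neutral PD = N(−d₂) = N(-0.624790) = 0.266054

PD=0.2661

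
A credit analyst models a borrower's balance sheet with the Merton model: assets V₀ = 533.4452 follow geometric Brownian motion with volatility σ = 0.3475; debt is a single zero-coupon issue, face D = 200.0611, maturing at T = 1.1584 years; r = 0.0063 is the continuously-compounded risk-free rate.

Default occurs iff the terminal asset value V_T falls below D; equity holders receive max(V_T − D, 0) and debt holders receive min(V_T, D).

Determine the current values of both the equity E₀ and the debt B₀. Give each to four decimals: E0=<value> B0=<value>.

d₁ = [ln(V₀/D) + (r + σ²/2)T] / (σ√T)
   = [ln(533.4452/200.0611) + (0.0063 + 0.5·0.3475²)·1.1584] / (0.3475·√1.1584)
   = [0.980734 + 0.077240] / 0.374011 = 2.828725
d₂ = d₁ − σ√T = 2.828725 − 0.374011 = 2.454714
N(d₁) = 0.997663,  N(d₂) = 0.992950,  e^(−rT) = 0.992729
E₀ = V₀·N(d₁) − D·e^(−rT)·N(d₂)
   = 533.4452·0.997663 − 200.0611·0.992729·0.992950 = 334.992460
B₀ = V₀ − E₀ = 533.4452 − 334.992460 = 198.452740

E0=334.9925 B0=198.4527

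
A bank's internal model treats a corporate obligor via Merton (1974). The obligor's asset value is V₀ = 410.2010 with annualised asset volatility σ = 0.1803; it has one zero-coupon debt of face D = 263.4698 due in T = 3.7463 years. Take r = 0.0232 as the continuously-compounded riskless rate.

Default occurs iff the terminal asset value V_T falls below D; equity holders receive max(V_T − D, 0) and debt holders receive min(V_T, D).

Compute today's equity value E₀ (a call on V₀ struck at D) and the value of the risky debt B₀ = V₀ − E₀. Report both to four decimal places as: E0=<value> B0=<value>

E0=171.7216 B0=238.4794

d₁ = [ln(V₀/D) + (r + σ²/2)T] / (σ√T)
   = [ln(410.2010/263.4698) + (0.0232 + 0.5·0.1803²)·3.7463] / (0.1803·√3.7463)
   = [0.442709 + 0.147807] / 0.348977 = 1.692131
d₂ = d₁ − σ√T = 1.692131 − 0.348977 = 1.343154
N(d₁) = 0.954690,  N(d₂) = 0.910389,  e^(−rT) = 0.916756
E₀ = V₀·N(d₁) − D·e^(−rT)·N(d₂)
   = 410.2010·0.954690 − 263.4698·0.916756·0.910389 = 171.721558
B₀ = V₀ − E₀ = 410.2010 − 171.721558 = 238.479442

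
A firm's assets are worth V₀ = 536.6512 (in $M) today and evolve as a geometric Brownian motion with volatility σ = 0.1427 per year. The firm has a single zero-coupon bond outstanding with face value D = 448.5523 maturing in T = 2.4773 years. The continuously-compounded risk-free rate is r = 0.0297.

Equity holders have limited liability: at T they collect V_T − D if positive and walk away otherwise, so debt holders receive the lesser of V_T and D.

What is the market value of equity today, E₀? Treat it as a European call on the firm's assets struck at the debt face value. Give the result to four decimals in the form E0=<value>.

E0=126.8096

d₁ = [ln(V₀/D) + (r + σ²/2)T] / (σ√T)
   = [ln(536.6512/448.5523) + (0.0297 + 0.5·0.1427²)·2.4773] / (0.1427·√2.4773)
   = [0.179323 + 0.098799] / 0.224602 = 1.238289
d₂ = d₁ − σ√T = 1.238289 − 0.224602 = 1.013687
N(d₁) = 0.892195,  N(d₂) = 0.844634,  e^(−rT) = 0.929066
E₀ = V₀·N(d₁) − D·e^(−rT)·N(d₂)
   = 536.6512·0.892195 − 448.5523·0.929066·0.844634 = 126.809637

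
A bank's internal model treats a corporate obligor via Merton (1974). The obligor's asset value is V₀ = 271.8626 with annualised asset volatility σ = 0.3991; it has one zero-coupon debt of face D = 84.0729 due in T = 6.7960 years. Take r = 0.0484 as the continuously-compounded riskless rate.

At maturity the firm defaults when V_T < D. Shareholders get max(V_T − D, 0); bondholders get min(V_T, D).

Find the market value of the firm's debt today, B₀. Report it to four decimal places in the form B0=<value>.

B0=56.4783

d₁ = [ln(V₀/D) + (r + σ²/2)T] / (σ√T)
   = [ln(271.8626/84.0729) + (0.0484 + 0.5·0.3991²)·6.7960] / (0.3991·√6.7960)
   = [1.173613 + 0.870163] / 1.040419 = 1.964376
d₂ = d₁ − σ√T = 1.964376 − 1.040419 = 0.923957
N(d₁) = 0.975257,  N(d₂) = 0.822246,  e^(−rT) = 0.719696
E₀ = V₀·N(d₁) − D·e^(−rT)·N(d₂)
   = 271.8626·0.975257 − 84.0729·0.719696·0.822246 = 215.384282
B₀ = V₀ − E₀ = 271.8626 − 215.384282 = 56.478318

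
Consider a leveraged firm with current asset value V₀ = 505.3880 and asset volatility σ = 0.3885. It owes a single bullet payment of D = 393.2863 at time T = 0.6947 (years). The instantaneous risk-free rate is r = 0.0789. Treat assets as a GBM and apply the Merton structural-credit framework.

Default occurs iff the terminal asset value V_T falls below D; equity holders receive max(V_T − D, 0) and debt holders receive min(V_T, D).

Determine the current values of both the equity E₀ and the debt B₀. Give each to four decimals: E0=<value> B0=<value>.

d₁ = [ln(V₀/D) + (r + σ²/2)T] / (σ√T)
   = [ln(505.3880/393.2863) + (0.0789 + 0.5·0.3885²)·0.6947] / (0.3885·√0.6947)
   = [0.250789 + 0.107238] / 0.323810 = 1.105671
d₂ = d₁ − σ√T = 1.105671 − 0.323810 = 0.781861
N(d₁) = 0.865565,  N(d₂) = 0.782852,  e^(−rT) = 0.946663
E₀ = V₀·N(d₁) − D·e^(−rT)·N(d₂)
   = 505.3880·0.865565 − 393.2863·0.946663·0.782852 = 145.983045
B₀ = V₀ − E₀ = 505.3880 − 145.983045 = 359.404955

E0=145.9830 B0=359.4050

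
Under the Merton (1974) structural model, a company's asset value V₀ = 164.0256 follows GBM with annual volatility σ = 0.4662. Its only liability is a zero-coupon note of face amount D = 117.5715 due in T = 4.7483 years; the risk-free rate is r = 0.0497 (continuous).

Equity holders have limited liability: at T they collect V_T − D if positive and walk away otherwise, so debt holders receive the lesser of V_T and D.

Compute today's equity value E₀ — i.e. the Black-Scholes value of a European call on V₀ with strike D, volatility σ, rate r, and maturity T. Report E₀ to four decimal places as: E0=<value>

E0=92.2510

d₁ = [ln(V₀/D) + (r + σ²/2)T] / (σ√T)
   = [ln(164.0256/117.5715) + (0.0497 + 0.5·0.4662²)·4.7483] / (0.4662·√4.7483)
   = [0.332976 + 0.751994] / 1.015878 = 1.068013
d₂ = d₁ − σ√T = 1.068013 − 1.015878 = 0.052135
N(d₁) = 0.857243,  N(d₂) = 0.520789,  e^(−rT) = 0.789788
E₀ = V₀·N(d₁) − D·e^(−rT)·N(d₂)
   = 164.0256·0.857243 − 117.5715·0.789788·0.520789 = 92.251000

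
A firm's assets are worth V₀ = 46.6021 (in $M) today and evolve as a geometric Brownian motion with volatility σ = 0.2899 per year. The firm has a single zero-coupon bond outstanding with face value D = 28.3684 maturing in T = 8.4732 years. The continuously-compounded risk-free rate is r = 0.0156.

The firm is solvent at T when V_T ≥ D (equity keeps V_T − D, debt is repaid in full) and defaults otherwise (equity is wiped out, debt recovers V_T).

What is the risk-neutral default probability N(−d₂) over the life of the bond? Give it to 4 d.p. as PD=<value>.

PD=0.3734

d₁ = [ln(V₀/D) + (r + σ²/2)T] / (σ√T)
   = [ln(46.6021/28.3684) + (0.0156 + 0.5·0.2899²)·8.4732] / (0.2899·√8.4732)
   = [0.496370 + 0.488234] / 0.843863 = 1.166782
d₂ = d₁ − σ√T = 1.166782 − 0.843863 = 0.322919
risk-neutral PD = N(−d₂) = N(-0.322919) = 0.373378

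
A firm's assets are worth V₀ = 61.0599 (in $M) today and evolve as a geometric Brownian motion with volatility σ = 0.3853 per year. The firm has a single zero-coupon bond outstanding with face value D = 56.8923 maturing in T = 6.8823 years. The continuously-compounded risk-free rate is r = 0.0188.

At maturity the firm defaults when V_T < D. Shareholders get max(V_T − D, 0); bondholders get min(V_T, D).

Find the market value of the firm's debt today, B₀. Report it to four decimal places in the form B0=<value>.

B0=33.6682

d₁ = [ln(V₀/D) + (r + σ²/2)T] / (σ√T)
   = [ln(61.0599/56.8923) + (0.0188 + 0.5·0.3853²)·6.8823] / (0.3853·√6.8823)
   = [0.070695 + 0.640247] / 1.010801 = 0.703345
d₂ = d₁ − σ√T = 0.703345 − 1.010801 = -0.307456
N(d₁) = 0.759080,  N(d₂) = 0.379248,  e^(−rT) = 0.878634
E₀ = V₀·N(d₁) − D·e^(−rT)·N(d₂)
   = 61.0599·0.759080 − 56.8923·0.878634·0.379248 = 27.391669
B₀ = V₀ − E₀ = 61.0599 − 27.391669 = 33.668231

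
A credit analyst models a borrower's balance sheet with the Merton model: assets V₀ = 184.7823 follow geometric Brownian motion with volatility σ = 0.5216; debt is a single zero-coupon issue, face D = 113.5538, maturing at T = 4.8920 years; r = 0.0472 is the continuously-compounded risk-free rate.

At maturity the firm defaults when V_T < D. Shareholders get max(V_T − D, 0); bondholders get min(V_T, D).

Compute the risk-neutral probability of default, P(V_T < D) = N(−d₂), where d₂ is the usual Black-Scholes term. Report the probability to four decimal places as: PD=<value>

PD=0.4819

d₁ = [ln(V₀/D) + (r + σ²/2)T] / (σ√T)
   = [ln(184.7823/113.5538) + (0.0472 + 0.5·0.5216²)·4.8920] / (0.5216·√4.8920)
   = [0.486902 + 0.896377] / 1.153668 = 1.199027
d₂ = d₁ − σ√T = 1.199027 − 1.153668 = 0.045359
risk-neutral PD = N(−d₂) = N(-0.045359) = 0.481911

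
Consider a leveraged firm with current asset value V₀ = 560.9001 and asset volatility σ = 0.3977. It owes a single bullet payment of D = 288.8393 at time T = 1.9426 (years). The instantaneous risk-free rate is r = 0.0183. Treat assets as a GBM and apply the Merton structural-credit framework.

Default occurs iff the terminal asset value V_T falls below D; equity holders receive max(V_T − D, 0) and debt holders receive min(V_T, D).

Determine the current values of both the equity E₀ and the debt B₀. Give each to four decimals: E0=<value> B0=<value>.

d₁ = [ln(V₀/D) + (r + σ²/2)T] / (σ√T)
   = [ln(560.9001/288.8393) + (0.0183 + 0.5·0.3977²)·1.9426] / (0.3977·√1.9426)
   = [0.663672 + 0.189176] / 0.554303 = 1.538595
d₂ = d₁ − σ√T = 1.538595 − 0.554303 = 0.984292
N(d₁) = 0.938048,  N(d₂) = 0.837514,  e^(−rT) = 0.965075
E₀ = V₀·N(d₁) − D·e^(−rT)·N(d₂)
   = 560.9001·0.938048 − 288.8393·0.965075·0.837514 = 292.693112
B₀ = V₀ − E₀ = 560.9001 − 292.693112 = 268.206988

E0=292.6931 B0=268.2070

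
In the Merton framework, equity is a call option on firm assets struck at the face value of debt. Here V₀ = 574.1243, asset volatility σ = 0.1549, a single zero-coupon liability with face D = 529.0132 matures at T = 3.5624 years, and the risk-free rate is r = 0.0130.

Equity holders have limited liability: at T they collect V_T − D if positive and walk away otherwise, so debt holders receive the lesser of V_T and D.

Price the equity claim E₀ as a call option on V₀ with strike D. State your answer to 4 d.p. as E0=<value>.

E0=103.1162

d₁ = [ln(V₀/D) + (r + σ²/2)T] / (σ√T)
   = [ln(574.1243/529.0132) + (0.0130 + 0.5·0.1549²)·3.5624] / (0.1549·√3.5624)
   = [0.081833 + 0.089049] / 0.292363 = 0.584485
d₂ = d₁ − σ√T = 0.584485 − 0.292363 = 0.292122
N(d₁) = 0.720553,  N(d₂) = 0.614903,  e^(−rT) = 0.954745
E₀ = V₀·N(d₁) − D·e^(−rT)·N(d₂)
   = 574.1243·0.720553 − 529.0132·0.954745·0.614903 = 103.116194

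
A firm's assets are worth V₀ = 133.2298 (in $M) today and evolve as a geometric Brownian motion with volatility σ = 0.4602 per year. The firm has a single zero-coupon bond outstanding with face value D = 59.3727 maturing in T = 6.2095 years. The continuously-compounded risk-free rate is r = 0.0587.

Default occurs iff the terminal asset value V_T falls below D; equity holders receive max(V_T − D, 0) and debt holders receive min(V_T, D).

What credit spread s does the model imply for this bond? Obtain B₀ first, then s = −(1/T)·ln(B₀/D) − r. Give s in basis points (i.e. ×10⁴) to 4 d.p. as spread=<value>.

spread=258.2182

d₁ = [ln(V₀/D) + (r + σ²/2)T] / (σ√T)
   = [ln(133.2298/59.3727) + (0.0587 + 0.5·0.4602²)·6.2095] / (0.4602·√6.2095)
   = [0.808241 + 1.022034] / 1.146766 = 1.596031
d₂ = d₁ − σ√T = 1.596031 − 1.146766 = 0.449265
N(d₁) = 0.944759,  N(d₂) = 0.673380,  e^(−rT) = 0.694545
E₀ = V₀·N(d₁) − D·e^(−rT)·N(d₂)
   = 133.2298·0.944759 − 59.3727·0.694545·0.673380 = 98.101878
B₀ = V₀ − E₀ = 133.2298 − 98.101878 = 35.127922
spread = −(1/T)·ln(B₀/D) − r = −(1/6.2095)·ln(35.127922/59.3727) − 0.0587 = 0.02582182
in basis points: 0.02582182 × 10⁴ = 258.2182 bp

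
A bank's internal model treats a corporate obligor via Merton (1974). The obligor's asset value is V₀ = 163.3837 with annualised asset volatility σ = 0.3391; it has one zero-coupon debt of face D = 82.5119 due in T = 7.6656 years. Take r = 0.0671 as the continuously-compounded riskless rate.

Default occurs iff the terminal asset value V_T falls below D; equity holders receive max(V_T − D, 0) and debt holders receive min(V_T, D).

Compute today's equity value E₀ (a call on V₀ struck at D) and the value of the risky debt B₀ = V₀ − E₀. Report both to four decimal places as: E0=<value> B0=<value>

E0=117.7993 B0=45.5844

d₁ = [ln(V₀/D) + (r + σ²/2)T] / (σ√T)
   = [ln(163.3837/82.5119) + (0.0671 + 0.5·0.3391²)·7.6656] / (0.3391·√7.6656)
   = [0.683159 + 0.955091] / 0.938860 = 1.744935
d₂ = d₁ − σ√T = 1.744935 − 0.938860 = 0.806075
N(d₁) = 0.959502,  N(d₂) = 0.789900,  e^(−rT) = 0.597882
E₀ = V₀·N(d₁) − D·e^(−rT)·N(d₂)
   = 163.3837·0.959502 − 82.5119·0.597882·0.789900 = 117.799312
B₀ = V₀ − E₀ = 163.3837 − 117.799312 = 45.584388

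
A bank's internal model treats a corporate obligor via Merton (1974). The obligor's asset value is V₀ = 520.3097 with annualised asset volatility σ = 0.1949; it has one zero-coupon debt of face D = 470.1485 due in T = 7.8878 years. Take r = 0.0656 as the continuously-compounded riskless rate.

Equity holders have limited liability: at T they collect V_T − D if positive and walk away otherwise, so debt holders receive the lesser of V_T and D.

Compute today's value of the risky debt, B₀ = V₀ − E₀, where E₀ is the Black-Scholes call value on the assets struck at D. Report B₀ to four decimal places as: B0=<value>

d₁ = [ln(V₀/D) + (r + σ²/2)T] / (σ√T)
   = [ln(520.3097/470.1485) + (0.0656 + 0.5·0.1949²)·7.8878] / (0.1949·√7.8878)
   = [0.101376 + 0.667253] / 0.547381 = 1.404192
d₂ = d₁ − σ√T = 1.404192 − 0.547381 = 0.856811
N(d₁) = 0.919869,  N(d₂) = 0.804225,  e^(−rT) = 0.596045
E₀ = V₀·N(d₁) − D·e^(−rT)·N(d₂)
   = 520.3097·0.919869 − 470.1485·0.596045·0.804225 = 253.249188
B₀ = V₀ − E₀ = 520.3097 − 253.249188 = 267.060512

B0=267.0605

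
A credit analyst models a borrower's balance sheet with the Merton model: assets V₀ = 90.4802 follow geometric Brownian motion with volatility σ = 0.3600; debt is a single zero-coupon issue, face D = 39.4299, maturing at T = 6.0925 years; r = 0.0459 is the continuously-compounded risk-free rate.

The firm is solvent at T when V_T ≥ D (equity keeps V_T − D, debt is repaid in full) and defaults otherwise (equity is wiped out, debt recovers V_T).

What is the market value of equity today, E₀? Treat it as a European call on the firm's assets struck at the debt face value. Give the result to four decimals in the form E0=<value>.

d₁ = [ln(V₀/D) + (r + σ²/2)T] / (σ√T)
   = [ln(90.4802/39.4299) + (0.0459 + 0.5·0.3600²)·6.0925] / (0.3600·√6.0925)
   = [0.830607 + 0.674440] / 0.888588 = 1.693751
d₂ = d₁ − σ√T = 1.693751 − 0.888588 = 0.805164
N(d₁) = 0.954844,  N(d₂) = 0.789637,  e^(−rT) = 0.756052
E₀ = V₀·N(d₁) − D·e^(−rT)·N(d₂)
   = 90.4802·0.954844 − 39.4299·0.756052·0.789637 = 62.854543

E0=62.8545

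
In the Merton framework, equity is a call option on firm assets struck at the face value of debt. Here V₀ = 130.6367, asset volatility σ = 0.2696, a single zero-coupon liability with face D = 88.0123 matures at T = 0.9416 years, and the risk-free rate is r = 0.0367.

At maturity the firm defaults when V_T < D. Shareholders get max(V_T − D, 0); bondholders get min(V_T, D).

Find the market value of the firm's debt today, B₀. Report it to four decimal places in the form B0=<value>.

B0=84.4462

d₁ = [ln(V₀/D) + (r + σ²/2)T] / (σ√T)
   = [ln(130.6367/88.0123) + (0.0367 + 0.5·0.2696²)·0.9416] / (0.2696·√0.9416)
   = [0.394944 + 0.068776] / 0.261609 = 1.772567
d₂ = d₁ − σ√T = 1.772567 − 0.261609 = 1.510958
N(d₁) = 0.961850,  N(d₂) = 0.934600,  e^(−rT) = 0.966034
E₀ = V₀·N(d₁) − D·e^(−rT)·N(d₂)
   = 130.6367·0.961850 − 88.0123·0.966034·0.934600 = 46.190504
B₀ = V₀ − E₀ = 130.6367 − 46.190504 = 84.446196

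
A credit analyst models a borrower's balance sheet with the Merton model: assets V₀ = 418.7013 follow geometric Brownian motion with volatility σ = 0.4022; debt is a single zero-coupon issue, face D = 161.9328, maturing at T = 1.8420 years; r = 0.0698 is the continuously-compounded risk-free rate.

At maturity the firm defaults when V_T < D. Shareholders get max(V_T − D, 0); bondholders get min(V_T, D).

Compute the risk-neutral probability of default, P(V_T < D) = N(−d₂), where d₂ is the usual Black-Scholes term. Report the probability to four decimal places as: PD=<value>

PD=0.0443

d₁ = [ln(V₀/D) + (r + σ²/2)T] / (σ√T)
   = [ln(418.7013/161.9328) + (0.0698 + 0.5·0.4022²)·1.8420] / (0.4022·√1.8420)
   = [0.949976 + 0.277557] / 0.545867 = 2.248777
d₂ = d₁ − σ√T = 2.248777 − 0.545867 = 1.702910
risk-neutral PD = N(−d₂) = N(-1.702910) = 0.044292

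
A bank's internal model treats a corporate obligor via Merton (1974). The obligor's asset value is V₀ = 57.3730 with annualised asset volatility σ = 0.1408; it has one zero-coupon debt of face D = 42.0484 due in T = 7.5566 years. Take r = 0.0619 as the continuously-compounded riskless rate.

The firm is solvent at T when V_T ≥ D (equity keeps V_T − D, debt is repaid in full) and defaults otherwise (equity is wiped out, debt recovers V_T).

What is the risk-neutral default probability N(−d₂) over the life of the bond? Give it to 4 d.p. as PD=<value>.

d₁ = [ln(V₀/D) + (r + σ²/2)T] / (σ√T)
   = [ln(57.3730/42.0484) + (0.0619 + 0.5·0.1408²)·7.5566] / (0.1408·√7.5566)
   = [0.310752 + 0.542657] / 0.387049 = 2.204914
d₂ = d₁ − σ√T = 2.204914 − 0.387049 = 1.817865
risk-neutral PD = N(−d₂) = N(-1.817865) = 0.034542

PD=0.0345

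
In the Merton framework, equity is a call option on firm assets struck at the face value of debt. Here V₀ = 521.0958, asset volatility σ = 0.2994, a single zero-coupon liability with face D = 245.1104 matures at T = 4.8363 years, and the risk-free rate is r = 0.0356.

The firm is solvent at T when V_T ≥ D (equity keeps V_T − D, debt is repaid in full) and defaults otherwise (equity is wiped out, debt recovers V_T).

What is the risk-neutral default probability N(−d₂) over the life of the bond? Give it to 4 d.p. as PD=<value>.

PD=0.1406

d₁ = [ln(V₀/D) + (r + σ²/2)T] / (σ√T)
   = [ln(521.0958/245.1104) + (0.0356 + 0.5·0.2994²)·4.8363] / (0.2994·√4.8363)
   = [0.754225 + 0.388936] / 0.658428 = 1.736197
d₂ = d₁ − σ√T = 1.736197 − 0.658428 = 1.077769
risk-neutral PD = N(−d₂) = N(-1.077769) = 0.140568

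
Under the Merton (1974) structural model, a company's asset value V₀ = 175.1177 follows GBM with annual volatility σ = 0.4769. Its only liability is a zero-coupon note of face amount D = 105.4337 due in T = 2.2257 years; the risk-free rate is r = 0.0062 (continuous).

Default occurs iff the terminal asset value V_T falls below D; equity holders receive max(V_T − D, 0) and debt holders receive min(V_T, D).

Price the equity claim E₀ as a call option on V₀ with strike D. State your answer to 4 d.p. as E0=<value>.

E0=83.6461

d₁ = [ln(V₀/D) + (r + σ²/2)T] / (σ√T)
   = [ln(175.1177/105.4337) + (0.0062 + 0.5·0.4769²)·2.2257] / (0.4769·√2.2257)
   = [0.507376 + 0.266899] / 0.711477 = 1.088265
d₂ = d₁ − σ√T = 1.088265 − 0.711477 = 0.376788
N(d₁) = 0.861761,  N(d₂) = 0.646834,  e^(−rT) = 0.986295
E₀ = V₀·N(d₁) − D·e^(−rT)·N(d₂)
   = 175.1177·0.861761 − 105.4337·0.986295·0.646834 = 83.646057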